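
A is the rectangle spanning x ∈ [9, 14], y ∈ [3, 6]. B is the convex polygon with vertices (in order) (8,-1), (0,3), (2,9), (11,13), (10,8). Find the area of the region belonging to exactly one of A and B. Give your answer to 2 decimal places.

|A| = 15, |B| = 85.5, |A∩B| = 0.6944.
|A △ B| = |A| + |B| − 2·|A∩B| = 15 + 85.5 − 1.3889 = 99.11.

99.11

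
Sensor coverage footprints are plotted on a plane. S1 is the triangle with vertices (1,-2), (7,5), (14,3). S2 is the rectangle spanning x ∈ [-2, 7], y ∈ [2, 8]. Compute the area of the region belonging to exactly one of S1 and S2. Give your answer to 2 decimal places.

|S1| = 30.5, |S2| = 54, |S1∩S2| = 3.8571.
|S1 △ S2| = |S1| + |S2| − 2·|S1∩S2| = 30.5 + 54 − 7.7143 = 76.79.

76.79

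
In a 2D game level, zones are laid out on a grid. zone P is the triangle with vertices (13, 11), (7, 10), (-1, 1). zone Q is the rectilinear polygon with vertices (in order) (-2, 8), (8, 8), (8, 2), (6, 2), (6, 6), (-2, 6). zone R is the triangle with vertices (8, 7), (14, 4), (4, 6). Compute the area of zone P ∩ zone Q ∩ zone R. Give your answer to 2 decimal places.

0.77

The intersection is the polygon with vertices (6,6), (4,6), (7.077,6.769).
By the shoelace formula its area is 0.77.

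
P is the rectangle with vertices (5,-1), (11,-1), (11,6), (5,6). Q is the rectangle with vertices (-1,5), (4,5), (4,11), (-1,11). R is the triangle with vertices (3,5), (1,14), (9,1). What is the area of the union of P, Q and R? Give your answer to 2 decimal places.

By inclusion–exclusion:
Individual areas: |P| = 42, |Q| = 30, |R| = 23.
|P∩Q| = 0 (no overlap).
|P∩R| = 6.9744.
|Q∩R| = 8.9183.
|P∩Q∩R| = 0.
|P ∪ Q ∪ R| = 95 − 15.8926 + 0 = 79.11.

79.11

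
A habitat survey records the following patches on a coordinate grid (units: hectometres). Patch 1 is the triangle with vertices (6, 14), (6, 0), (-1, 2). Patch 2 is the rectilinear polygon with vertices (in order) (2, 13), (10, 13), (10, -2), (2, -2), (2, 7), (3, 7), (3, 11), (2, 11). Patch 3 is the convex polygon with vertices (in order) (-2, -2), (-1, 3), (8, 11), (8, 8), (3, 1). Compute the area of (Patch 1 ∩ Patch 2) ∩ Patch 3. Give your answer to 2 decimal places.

19.47

The region (Patch 1 ∩ Patch 2) ∩ Patch 3 is the polygon with vertices (2,1.143), (2,5.667), (6,9.222), (6,5.2), (3,1), (2.839,0.903).
By the shoelace formula its area is 19.47.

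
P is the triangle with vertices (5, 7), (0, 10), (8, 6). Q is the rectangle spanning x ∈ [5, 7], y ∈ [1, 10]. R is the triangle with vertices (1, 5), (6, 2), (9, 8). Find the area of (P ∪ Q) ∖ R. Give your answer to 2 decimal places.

10.80

|P ∪ Q| = 19.3333.
|(P ∪ Q) ∩ R| = 8.5333.
|(P ∪ Q) ∖ R| = 19.3333 − 8.5333 = 10.80.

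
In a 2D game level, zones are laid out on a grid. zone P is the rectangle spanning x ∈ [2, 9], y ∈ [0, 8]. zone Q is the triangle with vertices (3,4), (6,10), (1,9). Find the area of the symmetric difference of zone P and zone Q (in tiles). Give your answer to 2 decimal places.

|zone P| = 56, |zone Q| = 13.5, |zone P∩zone Q| = 6.75.
|zone P △ zone Q| = |zone P| + |zone Q| − 2·|zone P∩zone Q| = 56 + 13.5 − 13.5 = 56.00.

56.00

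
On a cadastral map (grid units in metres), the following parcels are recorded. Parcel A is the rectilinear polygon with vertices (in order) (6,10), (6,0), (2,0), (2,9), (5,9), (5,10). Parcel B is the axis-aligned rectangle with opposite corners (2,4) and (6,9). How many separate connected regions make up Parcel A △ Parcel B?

2

Parcel A △ Parcel B splits into 2 disjoint pieces (area 1, area 16).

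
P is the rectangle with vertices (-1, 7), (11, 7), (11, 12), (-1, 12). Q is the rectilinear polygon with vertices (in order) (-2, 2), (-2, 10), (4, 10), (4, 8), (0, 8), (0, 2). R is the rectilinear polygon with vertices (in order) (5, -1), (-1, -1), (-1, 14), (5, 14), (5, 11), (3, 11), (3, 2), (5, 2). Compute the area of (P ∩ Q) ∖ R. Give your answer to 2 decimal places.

2.00

|P ∩ Q| = 11.
|(P ∩ Q) ∩ R| = 9.
|(P ∩ Q) ∖ R| = 11 − 9 = 2.00.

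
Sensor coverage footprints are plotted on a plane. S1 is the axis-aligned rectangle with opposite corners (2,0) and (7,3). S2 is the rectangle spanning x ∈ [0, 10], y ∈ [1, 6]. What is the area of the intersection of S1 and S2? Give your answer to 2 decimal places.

|S1∩S2|: x∈[2,7], y∈[1,3] → 5·2 = 10.

10.00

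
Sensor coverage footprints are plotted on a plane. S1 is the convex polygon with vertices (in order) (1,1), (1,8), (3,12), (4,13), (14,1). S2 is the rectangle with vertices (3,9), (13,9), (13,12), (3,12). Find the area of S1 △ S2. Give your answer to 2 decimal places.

101.00

|S1| = 89.5, |S2| = 30, |S1∩S2| = 9.25.
|S1 △ S2| = |S1| + |S2| − 2·|S1∩S2| = 89.5 + 30 − 18.5 = 101.00.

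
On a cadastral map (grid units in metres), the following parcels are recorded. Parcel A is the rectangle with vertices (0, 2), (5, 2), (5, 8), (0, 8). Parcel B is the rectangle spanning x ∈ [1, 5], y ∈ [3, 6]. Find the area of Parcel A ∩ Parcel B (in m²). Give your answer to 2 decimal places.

12.00

|Parcel A∩Parcel B|: x∈[1,5], y∈[3,6] → 4·3 = 12.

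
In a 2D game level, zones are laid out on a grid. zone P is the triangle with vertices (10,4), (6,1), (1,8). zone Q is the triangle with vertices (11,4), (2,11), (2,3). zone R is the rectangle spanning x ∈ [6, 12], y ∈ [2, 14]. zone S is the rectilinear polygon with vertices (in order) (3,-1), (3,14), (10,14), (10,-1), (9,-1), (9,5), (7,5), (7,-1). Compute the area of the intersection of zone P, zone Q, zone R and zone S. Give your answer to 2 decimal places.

2.56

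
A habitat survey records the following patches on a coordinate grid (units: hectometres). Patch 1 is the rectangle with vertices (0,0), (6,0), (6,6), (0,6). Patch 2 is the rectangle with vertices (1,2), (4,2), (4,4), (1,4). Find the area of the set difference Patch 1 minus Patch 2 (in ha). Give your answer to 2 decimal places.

30.00

|Patch 1∩Patch 2|: x∈[1,4], y∈[2,4] → 3·2 = 6.
|Patch 1| = 36.
|Patch 1 ∖ Patch 2| = |Patch 1| − |Patch 1∩Patch 2| = 36 − 6 = 30.00.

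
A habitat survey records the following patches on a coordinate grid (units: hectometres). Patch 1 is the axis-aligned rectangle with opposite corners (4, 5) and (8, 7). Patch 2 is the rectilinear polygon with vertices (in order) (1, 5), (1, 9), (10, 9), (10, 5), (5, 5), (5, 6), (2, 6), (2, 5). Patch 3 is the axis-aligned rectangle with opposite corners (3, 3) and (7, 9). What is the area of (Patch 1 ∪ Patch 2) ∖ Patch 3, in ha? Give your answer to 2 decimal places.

|Patch 1 ∪ Patch 2| = 34.
|(Patch 1 ∪ Patch 2) ∩ Patch 3| = 15.
|(Patch 1 ∪ Patch 2) ∖ Patch 3| = 34 − 15 = 19.00.

19.00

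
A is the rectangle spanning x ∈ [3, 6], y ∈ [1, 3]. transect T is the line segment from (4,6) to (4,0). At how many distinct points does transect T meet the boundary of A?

The segment meets the boundary at (4,1), (4,3).

2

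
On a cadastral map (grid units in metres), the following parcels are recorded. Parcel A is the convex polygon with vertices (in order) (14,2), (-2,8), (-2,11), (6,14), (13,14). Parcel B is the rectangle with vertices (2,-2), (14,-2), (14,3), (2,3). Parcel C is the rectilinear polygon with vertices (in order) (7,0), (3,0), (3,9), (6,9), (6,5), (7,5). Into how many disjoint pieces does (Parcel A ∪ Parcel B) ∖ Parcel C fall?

(Parcel A ∪ Parcel B) ∖ Parcel C is a single connected region.

1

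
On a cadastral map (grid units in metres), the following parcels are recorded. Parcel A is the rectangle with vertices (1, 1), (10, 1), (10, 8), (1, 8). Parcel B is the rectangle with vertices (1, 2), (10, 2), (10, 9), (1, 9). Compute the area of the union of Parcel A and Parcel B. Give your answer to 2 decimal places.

By inclusion–exclusion:
Individual areas: |Parcel A| = 63, |Parcel B| = 63.
|Parcel A∩Parcel B|: x∈[1,10], y∈[2,8] → 9·6 = 54.
|Parcel A ∪ Parcel B| = 126 − 54 = 72.00.

72.00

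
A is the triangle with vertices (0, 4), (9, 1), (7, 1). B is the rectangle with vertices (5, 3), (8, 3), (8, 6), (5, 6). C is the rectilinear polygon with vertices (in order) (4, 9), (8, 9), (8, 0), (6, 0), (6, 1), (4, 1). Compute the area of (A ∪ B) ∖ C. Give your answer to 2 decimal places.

|A ∪ B| = 12.
|(A ∪ B) ∩ C| = 11.0714.
|(A ∪ B) ∖ C| = 12 − 11.0714 = 0.93.

0.93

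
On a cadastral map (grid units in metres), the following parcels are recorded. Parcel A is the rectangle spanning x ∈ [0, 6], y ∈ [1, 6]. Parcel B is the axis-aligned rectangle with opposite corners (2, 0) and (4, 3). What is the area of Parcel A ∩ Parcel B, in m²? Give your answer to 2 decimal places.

|Parcel A∩Parcel B|: x∈[2,4], y∈[1,3] → 2·2 = 4.

4.00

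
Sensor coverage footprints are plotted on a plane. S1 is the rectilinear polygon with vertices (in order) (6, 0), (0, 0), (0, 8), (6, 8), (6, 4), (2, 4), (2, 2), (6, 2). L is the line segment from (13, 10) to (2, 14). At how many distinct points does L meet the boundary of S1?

0

The segment lies entirely outside S1 and never meets its boundary.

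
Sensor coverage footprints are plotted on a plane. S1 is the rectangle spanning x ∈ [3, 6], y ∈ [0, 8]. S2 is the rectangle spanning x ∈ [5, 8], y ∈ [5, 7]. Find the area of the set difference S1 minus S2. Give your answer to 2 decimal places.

22.00

|S1∩S2|: x∈[5,6], y∈[5,7] → 1·2 = 2.
|S1| = 24.
|S1 ∖ S2| = |S1| − |S1∩S2| = 24 − 2 = 22.00.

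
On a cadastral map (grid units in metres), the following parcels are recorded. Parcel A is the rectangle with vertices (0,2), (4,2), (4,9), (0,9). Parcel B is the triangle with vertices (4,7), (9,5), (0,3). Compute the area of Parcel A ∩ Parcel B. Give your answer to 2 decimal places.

6.22

The intersection is the polygon with vertices (4,3.889), (0,3), (4,7).
By the shoelace formula its area is 6.22.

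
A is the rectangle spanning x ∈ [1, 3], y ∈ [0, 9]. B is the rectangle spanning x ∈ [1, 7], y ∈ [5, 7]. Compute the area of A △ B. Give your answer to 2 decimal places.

22.00

|A∩B|: x∈[1,3], y∈[5,7] → 2·2 = 4.
|A △ B| = |A| + |B| − 2·|A∩B| = 18 + 12 − 8 = 22.00.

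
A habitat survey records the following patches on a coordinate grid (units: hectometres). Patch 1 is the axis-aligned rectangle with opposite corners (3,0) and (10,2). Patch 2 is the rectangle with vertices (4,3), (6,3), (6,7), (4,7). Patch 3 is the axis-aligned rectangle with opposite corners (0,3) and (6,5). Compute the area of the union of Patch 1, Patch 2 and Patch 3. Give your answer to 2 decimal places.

By inclusion–exclusion:
Individual areas: |Patch 1| = 14, |Patch 2| = 8, |Patch 3| = 12.
|Patch 1∩Patch 2| = 0 (no overlap).
|Patch 1∩Patch 3| = 0 (no overlap).
|Patch 2∩Patch 3|: x∈[4,6], y∈[3,5] → 2·2 = 4.
|Patch 1∩Patch 2∩Patch 3| = 0.
|Patch 1 ∪ Patch 2 ∪ Patch 3| = 34 − 4 + 0 = 30.00.

30.00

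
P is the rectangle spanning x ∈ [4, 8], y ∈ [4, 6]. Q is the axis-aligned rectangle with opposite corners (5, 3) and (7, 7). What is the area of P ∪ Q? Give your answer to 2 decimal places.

By inclusion–exclusion:
Individual areas: |P| = 8, |Q| = 8.
|P∩Q|: x∈[5,7], y∈[4,6] → 2·2 = 4.
|P ∪ Q| = 16 − 4 = 12.00.

12.00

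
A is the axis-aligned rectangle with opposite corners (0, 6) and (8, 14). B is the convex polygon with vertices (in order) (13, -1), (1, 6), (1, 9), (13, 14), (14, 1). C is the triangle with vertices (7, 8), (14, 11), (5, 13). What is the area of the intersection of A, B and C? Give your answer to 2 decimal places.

The intersection is the polygon with vertices (8,11.917), (8,8.429), (7,8), (5.8,11).
By the shoelace formula its area is 5.59.

5.59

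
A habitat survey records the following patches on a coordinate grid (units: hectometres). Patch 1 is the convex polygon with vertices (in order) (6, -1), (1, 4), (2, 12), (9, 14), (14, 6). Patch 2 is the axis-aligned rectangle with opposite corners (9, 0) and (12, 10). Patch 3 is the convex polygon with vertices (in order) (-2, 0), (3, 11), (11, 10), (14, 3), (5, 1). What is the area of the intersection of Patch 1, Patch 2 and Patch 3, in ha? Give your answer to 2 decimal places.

19.97

The intersection is the polygon with vertices (12,4.25), (9.404,1.979), (9,1.889), (9,10), (11,10), (12,7.667).
By the shoelace formula its area is 19.97.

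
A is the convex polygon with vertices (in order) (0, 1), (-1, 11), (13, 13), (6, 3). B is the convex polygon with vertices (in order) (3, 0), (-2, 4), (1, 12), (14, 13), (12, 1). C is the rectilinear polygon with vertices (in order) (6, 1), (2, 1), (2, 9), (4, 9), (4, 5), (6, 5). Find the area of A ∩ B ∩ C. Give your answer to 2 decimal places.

18.67

The intersection is the polygon with vertices (2,1.667), (2,9), (4,9), (4,5), (6,5), (6,3).
By the shoelace formula its area is 18.67.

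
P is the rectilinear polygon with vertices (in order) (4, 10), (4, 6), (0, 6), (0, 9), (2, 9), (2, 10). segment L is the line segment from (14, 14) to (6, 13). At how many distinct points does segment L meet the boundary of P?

The segment lies entirely outside P and never meets its boundary.

0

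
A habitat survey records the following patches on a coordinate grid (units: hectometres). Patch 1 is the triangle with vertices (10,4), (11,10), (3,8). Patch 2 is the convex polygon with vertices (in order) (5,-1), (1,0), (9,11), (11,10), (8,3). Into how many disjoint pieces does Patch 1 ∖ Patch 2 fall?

Patch 1 ∖ Patch 2 splits into 2 disjoint pieces (area 4.1475, area 5.1697).

2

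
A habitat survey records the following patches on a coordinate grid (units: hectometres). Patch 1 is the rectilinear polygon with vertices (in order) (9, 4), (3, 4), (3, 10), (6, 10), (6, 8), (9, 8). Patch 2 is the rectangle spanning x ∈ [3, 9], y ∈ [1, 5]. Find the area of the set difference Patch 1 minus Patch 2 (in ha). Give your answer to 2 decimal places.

|Patch 1| = 30, |Patch 1∩Patch 2| = 6.
|Patch 1 ∖ Patch 2| = |Patch 1| − |Patch 1∩Patch 2| = 30 − 6 = 24.00.

24.00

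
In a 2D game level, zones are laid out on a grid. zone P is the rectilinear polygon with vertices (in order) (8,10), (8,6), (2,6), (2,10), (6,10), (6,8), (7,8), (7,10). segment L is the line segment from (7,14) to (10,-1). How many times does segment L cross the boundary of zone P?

The segment meets the boundary at (8,9), (7.8,10).

2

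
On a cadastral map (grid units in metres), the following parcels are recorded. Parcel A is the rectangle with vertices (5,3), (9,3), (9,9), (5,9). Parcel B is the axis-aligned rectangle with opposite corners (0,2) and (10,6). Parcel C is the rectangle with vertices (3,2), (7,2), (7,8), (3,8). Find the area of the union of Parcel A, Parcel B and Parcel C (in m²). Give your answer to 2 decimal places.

By inclusion–exclusion:
Individual areas: |Parcel A| = 24, |Parcel B| = 40, |Parcel C| = 24.
|Parcel A∩Parcel B|: x∈[5,9], y∈[3,6] → 4·3 = 12.
|Parcel A∩Parcel C|: x∈[5,7], y∈[3,8] → 2·5 = 10.
|Parcel B∩Parcel C|: x∈[3,7], y∈[2,6] → 4·4 = 16.
|Parcel A∩Parcel B∩Parcel C| = 6.
|Parcel A ∪ Parcel B ∪ Parcel C| = 88 − 38 + 6 = 56.00.

56.00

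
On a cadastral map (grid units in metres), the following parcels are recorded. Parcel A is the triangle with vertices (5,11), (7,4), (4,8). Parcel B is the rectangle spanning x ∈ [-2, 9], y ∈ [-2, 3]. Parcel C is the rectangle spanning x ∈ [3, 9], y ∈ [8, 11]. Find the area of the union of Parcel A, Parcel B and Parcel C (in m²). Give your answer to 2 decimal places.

76.71

By inclusion–exclusion:
Individual areas: |Parcel A| = 6.5, |Parcel B| = 55, |Parcel C| = 18.
|Parcel A∩Parcel B| = 0.
|Parcel A∩Parcel C| = 2.7857.
|Parcel B∩Parcel C| = 0 (no overlap).
|Parcel A∩Parcel B∩Parcel C| = 0.
|Parcel A ∪ Parcel B ∪ Parcel C| = 79.5 − 2.7857 + 0 = 76.71.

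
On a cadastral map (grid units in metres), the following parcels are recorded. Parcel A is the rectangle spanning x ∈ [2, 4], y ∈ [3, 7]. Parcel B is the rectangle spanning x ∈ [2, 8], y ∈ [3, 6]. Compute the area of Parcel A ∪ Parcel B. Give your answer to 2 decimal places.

By inclusion–exclusion:
Individual areas: |Parcel A| = 8, |Parcel B| = 18.
|Parcel A∩Parcel B|: x∈[2,4], y∈[3,6] → 2·3 = 6.
|Parcel A ∪ Parcel B| = 26 − 6 = 20.00.

20.00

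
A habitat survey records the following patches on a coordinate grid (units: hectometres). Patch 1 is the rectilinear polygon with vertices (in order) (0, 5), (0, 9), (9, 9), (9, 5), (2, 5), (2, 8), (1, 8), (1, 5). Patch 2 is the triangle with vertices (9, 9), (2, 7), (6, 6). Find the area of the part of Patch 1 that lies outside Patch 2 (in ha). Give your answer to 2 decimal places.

25.50

|Patch 1| = 33, |Patch 1∩Patch 2| = 7.5.
|Patch 1 ∖ Patch 2| = |Patch 1| − |Patch 1∩Patch 2| = 33 − 7.5 = 25.50.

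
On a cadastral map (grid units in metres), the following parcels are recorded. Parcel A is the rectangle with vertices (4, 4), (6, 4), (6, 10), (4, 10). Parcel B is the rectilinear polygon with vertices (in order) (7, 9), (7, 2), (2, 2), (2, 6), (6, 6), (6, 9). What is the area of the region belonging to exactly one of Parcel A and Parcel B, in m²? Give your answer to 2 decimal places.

|Parcel A| = 12, |Parcel B| = 23, |Parcel A∩Parcel B| = 4.
|Parcel A △ Parcel B| = |Parcel A| + |Parcel B| − 2·|Parcel A∩Parcel B| = 12 + 23 − 8 = 27.00.

27.00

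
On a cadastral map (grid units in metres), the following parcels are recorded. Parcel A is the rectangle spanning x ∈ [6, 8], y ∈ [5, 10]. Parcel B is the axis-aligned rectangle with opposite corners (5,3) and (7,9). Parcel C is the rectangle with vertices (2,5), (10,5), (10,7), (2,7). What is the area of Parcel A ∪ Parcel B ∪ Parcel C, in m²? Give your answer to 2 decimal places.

By inclusion–exclusion:
Individual areas: |Parcel A| = 10, |Parcel B| = 12, |Parcel C| = 16.
|Parcel A∩Parcel B|: x∈[6,7], y∈[5,9] → 1·4 = 4.
|Parcel A∩Parcel C|: x∈[6,8], y∈[5,7] → 2·2 = 4.
|Parcel B∩Parcel C|: x∈[5,7], y∈[5,7] → 2·2 = 4.
|Parcel A∩Parcel B∩Parcel C| = 2.
|Parcel A ∪ Parcel B ∪ Parcel C| = 38 − 12 + 2 = 28.00.

28.00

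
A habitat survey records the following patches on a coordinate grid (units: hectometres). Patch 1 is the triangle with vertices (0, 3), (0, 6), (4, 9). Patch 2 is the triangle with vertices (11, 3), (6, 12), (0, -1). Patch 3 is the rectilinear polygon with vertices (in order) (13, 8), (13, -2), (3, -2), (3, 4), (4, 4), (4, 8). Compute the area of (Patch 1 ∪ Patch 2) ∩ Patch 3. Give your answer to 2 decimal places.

40.67

The region (Patch 1 ∪ Patch 2) ∩ Patch 3 is the polygon with vertices (4.154,8), (8.222,8), (11,3), (3,0.091), (3,4), (4,4), (4,7.667).
By the shoelace formula its area is 40.67.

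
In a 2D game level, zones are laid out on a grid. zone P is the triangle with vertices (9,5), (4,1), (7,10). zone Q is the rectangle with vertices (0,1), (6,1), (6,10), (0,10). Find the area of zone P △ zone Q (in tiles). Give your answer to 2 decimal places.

61.70

|zone P| = 16.5, |zone Q| = 54, |zone P∩zone Q| = 4.4.
|zone P △ zone Q| = |zone P| + |zone Q| − 2·|zone P∩zone Q| = 16.5 + 54 − 8.8 = 61.70.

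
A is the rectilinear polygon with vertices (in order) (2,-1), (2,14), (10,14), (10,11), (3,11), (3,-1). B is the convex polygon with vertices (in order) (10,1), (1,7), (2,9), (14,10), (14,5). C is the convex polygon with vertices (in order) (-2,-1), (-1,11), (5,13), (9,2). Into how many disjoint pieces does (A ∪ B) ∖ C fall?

3

(A ∪ B) ∖ C splits into 3 disjoint pieces (area 18.7727, area 45.8324, area 1.2273).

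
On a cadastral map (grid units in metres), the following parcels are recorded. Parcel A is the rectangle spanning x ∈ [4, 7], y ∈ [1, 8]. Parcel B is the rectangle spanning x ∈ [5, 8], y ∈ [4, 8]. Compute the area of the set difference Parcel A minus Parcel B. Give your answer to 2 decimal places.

13.00

|Parcel A∩Parcel B|: x∈[5,7], y∈[4,8] → 2·4 = 8.
|Parcel A| = 21.
|Parcel A ∖ Parcel B| = |Parcel A| − |Parcel A∩Parcel B| = 21 − 8 = 13.00.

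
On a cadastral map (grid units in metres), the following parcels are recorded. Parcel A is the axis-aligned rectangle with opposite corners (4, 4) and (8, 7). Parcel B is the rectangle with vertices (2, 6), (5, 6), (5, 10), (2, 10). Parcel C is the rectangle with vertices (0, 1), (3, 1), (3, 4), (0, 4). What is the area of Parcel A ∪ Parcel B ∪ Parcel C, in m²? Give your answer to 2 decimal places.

By inclusion–exclusion:
Individual areas: |Parcel A| = 12, |Parcel B| = 12, |Parcel C| = 9.
|Parcel A∩Parcel B|: x∈[4,5], y∈[6,7] → 1·1 = 1.
|Parcel A∩Parcel C| = 0 (no overlap).
|Parcel B∩Parcel C| = 0 (no overlap).
|Parcel A∩Parcel B∩Parcel C| = 0.
|Parcel A ∪ Parcel B ∪ Parcel C| = 33 − 1 + 0 = 32.00.

32.00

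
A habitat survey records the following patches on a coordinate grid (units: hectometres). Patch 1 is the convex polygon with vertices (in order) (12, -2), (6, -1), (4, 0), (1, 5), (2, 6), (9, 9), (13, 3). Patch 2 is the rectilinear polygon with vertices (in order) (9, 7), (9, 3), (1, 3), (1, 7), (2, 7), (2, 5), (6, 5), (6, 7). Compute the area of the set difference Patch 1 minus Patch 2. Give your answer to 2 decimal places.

62.70

|Patch 1| = 84, |Patch 1∩Patch 2| = 21.3.
|Patch 1 ∖ Patch 2| = |Patch 1| − |Patch 1∩Patch 2| = 84 − 21.3 = 62.70.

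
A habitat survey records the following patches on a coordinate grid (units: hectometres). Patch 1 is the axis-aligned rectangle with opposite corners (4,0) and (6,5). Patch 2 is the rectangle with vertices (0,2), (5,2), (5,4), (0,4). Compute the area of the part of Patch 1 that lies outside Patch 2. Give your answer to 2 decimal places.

8.00

|Patch 1∩Patch 2|: x∈[4,5], y∈[2,4] → 1·2 = 2.
|Patch 1| = 10.
|Patch 1 ∖ Patch 2| = |Patch 1| − |Patch 1∩Patch 2| = 10 − 2 = 8.00.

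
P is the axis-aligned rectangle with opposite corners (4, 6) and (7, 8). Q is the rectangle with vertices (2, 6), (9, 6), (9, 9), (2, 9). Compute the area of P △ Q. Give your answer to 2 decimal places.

15.00

|P∩Q|: x∈[4,7], y∈[6,8] → 3·2 = 6.
|P △ Q| = |P| + |Q| − 2·|P∩Q| = 6 + 21 − 12 = 15.00.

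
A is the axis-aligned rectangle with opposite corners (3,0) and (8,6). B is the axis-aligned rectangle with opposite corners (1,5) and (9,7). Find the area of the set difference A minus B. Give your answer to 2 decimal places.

25.00

|A∩B|: x∈[3,8], y∈[5,6] → 5·1 = 5.
|A| = 30.
|A ∖ B| = |A| − |A∩B| = 30 − 5 = 25.00.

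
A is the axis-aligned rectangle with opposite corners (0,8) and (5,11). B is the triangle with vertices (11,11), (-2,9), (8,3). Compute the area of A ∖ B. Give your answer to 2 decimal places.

6.54

|A| = 15, |A∩B| = 8.4615.
|A ∖ B| = |A| − |A∩B| = 15 − 8.4615 = 6.54.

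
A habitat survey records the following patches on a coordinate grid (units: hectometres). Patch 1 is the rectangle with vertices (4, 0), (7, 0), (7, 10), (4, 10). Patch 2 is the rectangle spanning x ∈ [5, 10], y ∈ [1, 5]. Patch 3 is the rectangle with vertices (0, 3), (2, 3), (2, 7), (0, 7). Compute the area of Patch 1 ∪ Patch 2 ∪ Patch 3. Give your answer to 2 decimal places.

By inclusion–exclusion:
Individual areas: |Patch 1| = 30, |Patch 2| = 20, |Patch 3| = 8.
|Patch 1∩Patch 2|: x∈[5,7], y∈[1,5] → 2·4 = 8.
|Patch 1∩Patch 3| = 0 (no overlap).
|Patch 2∩Patch 3| = 0 (no overlap).
|Patch 1∩Patch 2∩Patch 3| = 0.
|Patch 1 ∪ Patch 2 ∪ Patch 3| = 58 − 8 + 0 = 50.00.

50.00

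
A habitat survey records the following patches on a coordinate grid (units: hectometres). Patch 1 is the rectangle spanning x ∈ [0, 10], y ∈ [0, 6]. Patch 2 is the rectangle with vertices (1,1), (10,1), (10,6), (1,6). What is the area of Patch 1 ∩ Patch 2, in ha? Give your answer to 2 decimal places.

|Patch 1∩Patch 2|: x∈[1,10], y∈[1,6] → 9·5 = 45.

45.00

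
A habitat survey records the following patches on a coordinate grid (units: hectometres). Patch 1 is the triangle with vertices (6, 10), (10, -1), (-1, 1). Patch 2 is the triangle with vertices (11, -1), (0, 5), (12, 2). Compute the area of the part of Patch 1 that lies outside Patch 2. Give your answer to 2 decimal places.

|Patch 1| = 56.5, |Patch 1∩Patch 2| = 12.0032.
|Patch 1 ∖ Patch 2| = |Patch 1| − |Patch 1∩Patch 2| = 56.5 − 12.0032 = 44.50.

44.50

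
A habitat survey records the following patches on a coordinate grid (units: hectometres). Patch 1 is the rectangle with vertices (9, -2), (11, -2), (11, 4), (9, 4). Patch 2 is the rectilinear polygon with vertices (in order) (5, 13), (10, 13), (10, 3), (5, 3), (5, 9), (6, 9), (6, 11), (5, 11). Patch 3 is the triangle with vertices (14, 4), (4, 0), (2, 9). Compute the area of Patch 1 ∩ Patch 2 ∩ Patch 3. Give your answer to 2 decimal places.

The intersection is the polygon with vertices (10,4), (10,3), (9,3), (9,4).
By the shoelace formula its area is 1.00.

1.00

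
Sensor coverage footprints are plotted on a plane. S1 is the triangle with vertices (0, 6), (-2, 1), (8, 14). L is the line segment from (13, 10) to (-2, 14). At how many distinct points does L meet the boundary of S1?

2

The segment meets the boundary at (5.895,11.895), (6.298,11.787).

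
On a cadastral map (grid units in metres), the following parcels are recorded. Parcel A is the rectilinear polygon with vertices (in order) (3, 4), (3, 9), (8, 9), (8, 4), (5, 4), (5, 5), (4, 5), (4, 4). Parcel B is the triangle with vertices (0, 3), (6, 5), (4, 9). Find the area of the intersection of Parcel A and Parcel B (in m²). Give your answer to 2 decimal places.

The intersection is the polygon with vertices (3,7.5), (4,9), (6,5), (5,4.667), (5,5), (4,5), (4,4.333), (3,4).
By the shoelace formula its area is 8.25.

8.25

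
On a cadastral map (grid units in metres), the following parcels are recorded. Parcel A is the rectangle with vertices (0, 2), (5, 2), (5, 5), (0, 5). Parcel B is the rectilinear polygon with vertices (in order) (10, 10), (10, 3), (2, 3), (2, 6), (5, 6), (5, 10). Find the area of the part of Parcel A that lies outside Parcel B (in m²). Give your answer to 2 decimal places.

9.00

|Parcel A| = 15, |Parcel A∩Parcel B| = 6.
|Parcel A ∖ Parcel B| = |Parcel A| − |Parcel A∩Parcel B| = 15 − 6 = 9.00.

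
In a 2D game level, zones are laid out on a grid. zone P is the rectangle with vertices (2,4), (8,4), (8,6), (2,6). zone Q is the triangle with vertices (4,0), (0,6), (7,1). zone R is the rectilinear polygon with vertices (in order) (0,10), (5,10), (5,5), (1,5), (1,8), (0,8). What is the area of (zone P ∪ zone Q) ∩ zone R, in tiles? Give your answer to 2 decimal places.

3.06

|zone P ∪ zone Q| = 22.7714.
|(zone P ∪ zone Q) ∩ zone R| = 3.06.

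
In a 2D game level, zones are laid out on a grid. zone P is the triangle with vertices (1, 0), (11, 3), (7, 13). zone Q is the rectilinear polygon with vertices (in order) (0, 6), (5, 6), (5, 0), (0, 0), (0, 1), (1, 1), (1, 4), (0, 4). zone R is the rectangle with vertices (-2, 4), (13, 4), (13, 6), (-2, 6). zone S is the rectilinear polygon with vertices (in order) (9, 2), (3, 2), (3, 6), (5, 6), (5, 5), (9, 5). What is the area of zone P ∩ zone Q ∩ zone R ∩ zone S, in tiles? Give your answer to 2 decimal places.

The intersection is the polygon with vertices (5,6), (5,5), (5,4), (3,4), (3,4.333), (3.769,6).
By the shoelace formula its area is 3.36.

3.36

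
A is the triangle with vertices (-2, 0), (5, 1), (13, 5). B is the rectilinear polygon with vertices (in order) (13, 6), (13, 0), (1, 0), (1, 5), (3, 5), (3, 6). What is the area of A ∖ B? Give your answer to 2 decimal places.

0.86

|A| = 10, |A∩B| = 9.1429.
|A ∖ B| = |A| − |A∩B| = 10 − 9.1429 = 0.86.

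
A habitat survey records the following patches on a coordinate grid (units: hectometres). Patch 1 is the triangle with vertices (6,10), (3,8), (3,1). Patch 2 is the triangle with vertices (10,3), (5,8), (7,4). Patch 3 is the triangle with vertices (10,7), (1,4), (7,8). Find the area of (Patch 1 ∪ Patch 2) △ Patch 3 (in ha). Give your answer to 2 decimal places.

|Patch 1 ∪ Patch 2| = 15.475.
|(Patch 1 ∪ Patch 2) ∩ Patch 3| = 2.4458.
|(Patch 1 ∪ Patch 2) △ Patch 3| = 15.475 + 9 − 4.8917 = 19.58.

19.58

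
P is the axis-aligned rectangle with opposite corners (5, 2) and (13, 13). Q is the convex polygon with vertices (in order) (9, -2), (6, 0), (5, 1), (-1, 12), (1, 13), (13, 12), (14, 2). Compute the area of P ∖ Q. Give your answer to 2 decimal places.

|P| = 88, |P∩Q| = 82.6667.
|P ∖ Q| = |P| − |P∩Q| = 88 − 82.6667 = 5.33.

5.33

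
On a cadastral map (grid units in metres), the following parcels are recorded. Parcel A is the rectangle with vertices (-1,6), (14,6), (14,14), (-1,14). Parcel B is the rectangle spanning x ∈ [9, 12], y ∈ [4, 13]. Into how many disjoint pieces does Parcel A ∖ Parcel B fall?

1

Parcel A ∖ Parcel B is a single connected region.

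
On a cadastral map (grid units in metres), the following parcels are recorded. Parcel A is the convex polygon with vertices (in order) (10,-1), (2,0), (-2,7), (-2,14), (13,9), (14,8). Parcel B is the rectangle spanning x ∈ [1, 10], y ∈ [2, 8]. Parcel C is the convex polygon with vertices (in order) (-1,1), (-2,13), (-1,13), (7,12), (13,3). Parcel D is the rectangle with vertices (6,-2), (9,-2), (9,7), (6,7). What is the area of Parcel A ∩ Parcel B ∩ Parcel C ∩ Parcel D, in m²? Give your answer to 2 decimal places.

14.36

The intersection is the polygon with vertices (6,2), (6,7), (9,7), (9,2.429).
By the shoelace formula its area is 14.36.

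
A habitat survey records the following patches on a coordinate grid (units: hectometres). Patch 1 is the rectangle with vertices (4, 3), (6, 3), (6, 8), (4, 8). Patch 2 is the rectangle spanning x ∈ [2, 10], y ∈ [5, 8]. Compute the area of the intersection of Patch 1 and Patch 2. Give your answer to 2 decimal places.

6.00

|Patch 1∩Patch 2|: x∈[4,6], y∈[5,8] → 2·3 = 6.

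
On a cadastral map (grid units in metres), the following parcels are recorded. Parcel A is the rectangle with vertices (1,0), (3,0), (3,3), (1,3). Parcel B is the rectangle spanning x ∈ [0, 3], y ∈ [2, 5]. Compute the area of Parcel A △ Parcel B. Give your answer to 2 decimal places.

|Parcel A∩Parcel B|: x∈[1,3], y∈[2,3] → 2·1 = 2.
|Parcel A △ Parcel B| = |Parcel A| + |Parcel B| − 2·|Parcel A∩Parcel B| = 6 + 9 − 4 = 11.00.

11.00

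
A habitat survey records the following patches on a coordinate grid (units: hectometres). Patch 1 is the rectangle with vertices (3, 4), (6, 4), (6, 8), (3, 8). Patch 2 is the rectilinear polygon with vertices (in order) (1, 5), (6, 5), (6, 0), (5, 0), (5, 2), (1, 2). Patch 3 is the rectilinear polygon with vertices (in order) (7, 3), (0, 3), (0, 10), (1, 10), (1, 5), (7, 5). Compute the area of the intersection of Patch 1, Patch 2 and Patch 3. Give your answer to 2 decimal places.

3.00

The intersection is the polygon with vertices (3,4), (3,5), (6,5), (6,4).
By the shoelace formula its area is 3.00.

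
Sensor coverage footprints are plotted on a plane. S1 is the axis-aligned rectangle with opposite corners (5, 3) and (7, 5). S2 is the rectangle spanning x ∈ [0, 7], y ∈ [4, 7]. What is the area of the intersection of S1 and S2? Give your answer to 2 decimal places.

2.00

|S1∩S2|: x∈[5,7], y∈[4,5] → 2·1 = 2.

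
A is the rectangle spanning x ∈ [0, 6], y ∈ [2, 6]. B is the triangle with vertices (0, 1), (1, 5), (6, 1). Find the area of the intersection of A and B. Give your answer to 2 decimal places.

6.75

The intersection is the polygon with vertices (0.25,2), (1,5), (4.75,2).
By the shoelace formula its area is 6.75.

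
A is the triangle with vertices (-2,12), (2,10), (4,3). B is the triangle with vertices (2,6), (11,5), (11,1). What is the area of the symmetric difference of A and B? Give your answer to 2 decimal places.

|A| = 12, |B| = 18, |A∩B| = 0.3563.
|A △ B| = |A| + |B| − 2·|A∩B| = 12 + 18 − 0.7127 = 29.29.

29.29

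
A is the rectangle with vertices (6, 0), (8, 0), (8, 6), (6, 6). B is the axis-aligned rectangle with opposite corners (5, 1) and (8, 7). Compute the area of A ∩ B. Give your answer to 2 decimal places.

10.00

|A∩B|: x∈[6,8], y∈[1,6] → 2·5 = 10.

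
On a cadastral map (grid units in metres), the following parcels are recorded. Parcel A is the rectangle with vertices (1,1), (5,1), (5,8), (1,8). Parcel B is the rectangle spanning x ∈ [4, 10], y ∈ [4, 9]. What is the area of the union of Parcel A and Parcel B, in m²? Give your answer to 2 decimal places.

By inclusion–exclusion:
Individual areas: |Parcel A| = 28, |Parcel B| = 30.
|Parcel A∩Parcel B|: x∈[4,5], y∈[4,8] → 1·4 = 4.
|Parcel A ∪ Parcel B| = 58 − 4 = 54.00.

54.00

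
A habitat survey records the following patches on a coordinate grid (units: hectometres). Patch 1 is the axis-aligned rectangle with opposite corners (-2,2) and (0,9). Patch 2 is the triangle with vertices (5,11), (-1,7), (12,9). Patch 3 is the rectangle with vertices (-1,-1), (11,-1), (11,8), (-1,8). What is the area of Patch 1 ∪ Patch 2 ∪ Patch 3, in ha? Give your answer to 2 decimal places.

By inclusion–exclusion:
Individual areas: |Patch 1| = 14, |Patch 2| = 20, |Patch 3| = 108.
|Patch 1∩Patch 2| = 0.2564.
|Patch 1∩Patch 3|: x∈[-1,0], y∈[2,8] → 1·6 = 6.
|Patch 2∩Patch 3| = 2.5.
|Patch 1∩Patch 2∩Patch 3| = 0.2564.
|Patch 1 ∪ Patch 2 ∪ Patch 3| = 142 − 8.7564 + 0.2564 = 133.50.

133.50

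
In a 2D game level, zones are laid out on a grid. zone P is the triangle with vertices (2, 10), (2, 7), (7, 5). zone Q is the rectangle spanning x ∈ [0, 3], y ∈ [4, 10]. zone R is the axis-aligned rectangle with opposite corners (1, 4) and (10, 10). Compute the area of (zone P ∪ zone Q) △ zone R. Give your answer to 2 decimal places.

43.20

|zone P ∪ zone Q| = 22.8.
|(zone P ∪ zone Q) ∩ zone R| = 16.8.
|(zone P ∪ zone Q) △ zone R| = 22.8 + 54 − 33.6 = 43.20.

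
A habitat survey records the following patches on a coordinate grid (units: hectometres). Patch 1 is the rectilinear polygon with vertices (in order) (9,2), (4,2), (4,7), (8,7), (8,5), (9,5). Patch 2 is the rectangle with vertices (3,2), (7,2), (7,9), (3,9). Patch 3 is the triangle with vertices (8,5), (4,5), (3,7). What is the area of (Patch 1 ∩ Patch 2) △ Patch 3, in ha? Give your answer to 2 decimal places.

13.00

|Patch 1 ∩ Patch 2| = 15.
|(Patch 1 ∩ Patch 2) ∩ Patch 3| = 3.
|(Patch 1 ∩ Patch 2) △ Patch 3| = 15 + 4 − 6 = 13.00.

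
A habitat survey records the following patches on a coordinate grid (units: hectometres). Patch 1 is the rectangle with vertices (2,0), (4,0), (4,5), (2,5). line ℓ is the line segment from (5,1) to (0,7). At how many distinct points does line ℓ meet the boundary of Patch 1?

The segment meets the boundary at (4,2.2), (2,4.6).

2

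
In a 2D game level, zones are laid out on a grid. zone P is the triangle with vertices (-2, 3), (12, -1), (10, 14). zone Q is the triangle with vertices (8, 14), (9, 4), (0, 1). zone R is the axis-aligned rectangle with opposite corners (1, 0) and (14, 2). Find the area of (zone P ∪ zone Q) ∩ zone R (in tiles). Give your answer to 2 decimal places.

The region (zone P ∪ zone Q) ∩ zone R is the polygon with vertices (11.867,0), (8.5,0), (2.308,1.769), (1,1.333), (1,2), (11.6,2).
By the shoelace formula its area is 13.96.

13.96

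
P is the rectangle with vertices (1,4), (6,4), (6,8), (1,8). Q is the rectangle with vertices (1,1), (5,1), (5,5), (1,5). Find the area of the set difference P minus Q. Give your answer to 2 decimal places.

16.00

|P∩Q|: x∈[1,5], y∈[4,5] → 4·1 = 4.
|P| = 20.
|P ∖ Q| = |P| − |P∩Q| = 20 − 4 = 16.00.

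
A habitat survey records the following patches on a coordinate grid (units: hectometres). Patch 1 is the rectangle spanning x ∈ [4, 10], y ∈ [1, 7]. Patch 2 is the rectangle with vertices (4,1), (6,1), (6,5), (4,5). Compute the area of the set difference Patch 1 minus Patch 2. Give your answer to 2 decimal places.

28.00

|Patch 1∩Patch 2|: x∈[4,6], y∈[1,5] → 2·4 = 8.
|Patch 1| = 36.
|Patch 1 ∖ Patch 2| = |Patch 1| − |Patch 1∩Patch 2| = 36 − 8 = 28.00.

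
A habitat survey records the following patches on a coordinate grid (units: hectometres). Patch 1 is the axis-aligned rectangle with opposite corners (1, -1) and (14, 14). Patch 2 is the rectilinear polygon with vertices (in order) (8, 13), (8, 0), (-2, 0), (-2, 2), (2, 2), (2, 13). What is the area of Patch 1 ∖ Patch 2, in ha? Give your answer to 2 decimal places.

|Patch 1| = 195, |Patch 1∩Patch 2| = 80.
|Patch 1 ∖ Patch 2| = |Patch 1| − |Patch 1∩Patch 2| = 195 − 80 = 115.00.

115.00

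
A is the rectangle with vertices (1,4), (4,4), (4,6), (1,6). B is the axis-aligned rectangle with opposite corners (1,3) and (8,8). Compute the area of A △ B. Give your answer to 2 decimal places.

|A∩B|: x∈[1,4], y∈[4,6] → 3·2 = 6.
|A △ B| = |A| + |B| − 2·|A∩B| = 6 + 35 − 12 = 29.00.

29.00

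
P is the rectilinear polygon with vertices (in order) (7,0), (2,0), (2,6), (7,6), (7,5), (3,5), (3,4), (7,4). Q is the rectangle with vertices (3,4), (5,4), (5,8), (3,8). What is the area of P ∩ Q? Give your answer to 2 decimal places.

2.00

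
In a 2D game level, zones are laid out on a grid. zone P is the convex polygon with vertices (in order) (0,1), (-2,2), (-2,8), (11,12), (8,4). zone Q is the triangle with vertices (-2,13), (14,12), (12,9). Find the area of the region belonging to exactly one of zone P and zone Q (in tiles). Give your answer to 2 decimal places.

98.08

|zone P| = 83, |zone Q| = 25, |zone P∩zone Q| = 4.96.
|zone P △ zone Q| = |zone P| + |zone Q| − 2·|zone P∩zone Q| = 83 + 25 − 9.92 = 98.08.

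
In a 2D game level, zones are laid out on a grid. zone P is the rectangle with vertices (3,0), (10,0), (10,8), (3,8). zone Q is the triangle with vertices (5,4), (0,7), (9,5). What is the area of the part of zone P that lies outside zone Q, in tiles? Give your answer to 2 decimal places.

|zone P| = 56, |zone P∩zone Q| = 6.8.
|zone P ∖ zone Q| = |zone P| − |zone P∩zone Q| = 56 − 6.8 = 49.20.

49.20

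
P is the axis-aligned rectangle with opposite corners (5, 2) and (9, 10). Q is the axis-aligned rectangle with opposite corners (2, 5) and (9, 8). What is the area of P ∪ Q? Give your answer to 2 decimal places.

41.00

By inclusion–exclusion:
Individual areas: |P| = 32, |Q| = 21.
|P∩Q|: x∈[5,9], y∈[5,8] → 4·3 = 12.
|P ∪ Q| = 53 − 12 = 41.00.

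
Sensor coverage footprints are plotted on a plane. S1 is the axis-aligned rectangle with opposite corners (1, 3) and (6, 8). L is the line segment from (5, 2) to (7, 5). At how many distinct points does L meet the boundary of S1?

The segment meets the boundary at (6,3.5), (5.667,3).

2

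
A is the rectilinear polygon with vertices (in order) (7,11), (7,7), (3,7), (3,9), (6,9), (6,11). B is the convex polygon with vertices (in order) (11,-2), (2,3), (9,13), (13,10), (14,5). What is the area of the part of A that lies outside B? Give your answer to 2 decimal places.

|A| = 10, |A∩B| = 3.4571.
|A ∖ B| = |A| − |A∩B| = 10 − 3.4571 = 6.54.

6.54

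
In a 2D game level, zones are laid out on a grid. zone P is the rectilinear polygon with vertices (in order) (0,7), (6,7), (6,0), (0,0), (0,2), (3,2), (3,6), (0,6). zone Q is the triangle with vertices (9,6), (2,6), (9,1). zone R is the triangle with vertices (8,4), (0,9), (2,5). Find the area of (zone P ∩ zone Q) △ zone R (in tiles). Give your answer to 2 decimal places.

|zone P ∩ zone Q| = 5.3571.
|(zone P ∩ zone Q) ∩ zone R| = 3.6131.
|(zone P ∩ zone Q) △ zone R| = 5.3571 + 11 − 7.2263 = 9.13.

9.13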